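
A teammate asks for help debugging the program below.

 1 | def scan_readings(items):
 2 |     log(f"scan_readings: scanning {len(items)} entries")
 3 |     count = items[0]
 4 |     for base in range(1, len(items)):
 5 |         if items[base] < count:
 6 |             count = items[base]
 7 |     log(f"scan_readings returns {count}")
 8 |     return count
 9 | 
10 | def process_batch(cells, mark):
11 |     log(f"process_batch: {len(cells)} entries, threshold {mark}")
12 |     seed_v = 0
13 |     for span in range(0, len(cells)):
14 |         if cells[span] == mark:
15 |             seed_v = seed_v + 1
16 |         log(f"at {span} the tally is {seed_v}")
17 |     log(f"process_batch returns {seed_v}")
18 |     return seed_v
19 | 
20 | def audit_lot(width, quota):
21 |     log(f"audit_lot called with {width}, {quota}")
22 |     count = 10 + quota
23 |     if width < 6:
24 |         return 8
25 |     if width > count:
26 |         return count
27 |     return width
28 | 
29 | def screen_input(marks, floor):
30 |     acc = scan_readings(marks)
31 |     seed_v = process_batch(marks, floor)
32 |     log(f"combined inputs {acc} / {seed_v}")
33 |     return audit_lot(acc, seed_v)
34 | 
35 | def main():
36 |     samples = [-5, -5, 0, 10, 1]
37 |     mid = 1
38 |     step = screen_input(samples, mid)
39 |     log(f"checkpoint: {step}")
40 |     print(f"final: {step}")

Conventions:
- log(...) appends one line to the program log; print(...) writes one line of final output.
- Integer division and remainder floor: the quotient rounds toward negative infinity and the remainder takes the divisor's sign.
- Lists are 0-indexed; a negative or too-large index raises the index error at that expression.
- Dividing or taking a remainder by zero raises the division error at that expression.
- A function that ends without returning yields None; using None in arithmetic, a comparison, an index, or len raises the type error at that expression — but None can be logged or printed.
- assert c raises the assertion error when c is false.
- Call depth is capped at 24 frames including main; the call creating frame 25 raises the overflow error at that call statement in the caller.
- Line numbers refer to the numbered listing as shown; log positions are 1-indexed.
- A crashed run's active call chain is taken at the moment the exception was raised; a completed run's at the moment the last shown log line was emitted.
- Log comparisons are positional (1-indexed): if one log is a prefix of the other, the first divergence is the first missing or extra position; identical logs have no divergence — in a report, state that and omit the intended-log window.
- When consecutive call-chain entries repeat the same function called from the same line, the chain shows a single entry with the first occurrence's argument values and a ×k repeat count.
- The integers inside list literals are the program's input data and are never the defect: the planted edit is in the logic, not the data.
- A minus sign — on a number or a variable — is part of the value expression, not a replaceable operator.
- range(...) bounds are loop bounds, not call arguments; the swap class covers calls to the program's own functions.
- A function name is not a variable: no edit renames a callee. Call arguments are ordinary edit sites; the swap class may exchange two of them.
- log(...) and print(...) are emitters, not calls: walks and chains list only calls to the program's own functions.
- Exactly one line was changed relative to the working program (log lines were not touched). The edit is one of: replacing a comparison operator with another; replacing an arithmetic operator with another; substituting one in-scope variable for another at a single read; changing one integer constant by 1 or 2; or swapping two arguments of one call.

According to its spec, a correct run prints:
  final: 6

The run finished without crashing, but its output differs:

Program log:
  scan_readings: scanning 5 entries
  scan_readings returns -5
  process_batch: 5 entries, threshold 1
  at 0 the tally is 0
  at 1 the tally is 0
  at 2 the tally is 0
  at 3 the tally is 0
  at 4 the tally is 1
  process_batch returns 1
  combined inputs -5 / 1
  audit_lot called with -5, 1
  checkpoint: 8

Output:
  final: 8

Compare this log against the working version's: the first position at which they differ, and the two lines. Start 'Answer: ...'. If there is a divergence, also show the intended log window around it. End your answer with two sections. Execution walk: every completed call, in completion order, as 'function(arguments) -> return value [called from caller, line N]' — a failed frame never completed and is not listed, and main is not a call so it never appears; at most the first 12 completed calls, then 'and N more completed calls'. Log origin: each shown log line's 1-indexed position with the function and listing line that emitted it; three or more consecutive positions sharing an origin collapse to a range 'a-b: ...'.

Answer: position 12 — the shown line 'checkpoint: 8' should read 'checkpoint: 6'.
Intended log window:
  10: combined inputs -5 / 1
  11: audit_lot called with -5, 1
  12: checkpoint: 6
Execution walk:
  scan_readings([-5, -5, 0, 10, 1]) -> -5  [called from screen_input, line 30]
  process_batch([-5, -5, 0, 10, 1], 1) -> 1  [called from screen_input, line 31]
  audit_lot(-5, 1) -> 8  [called from screen_input, line 33]
  screen_input([-5, -5, 0, 10, 1], 1) -> 8  [called from main, line 38]
Origin of each log line:
  1: emitted by scan_readings (line 2)
  2: emitted by scan_readings (line 7)
  3: emitted by process_batch (line 11)
  4-8: emitted by process_batch (line 16)
  9: emitted by process_batch (line 17)
  10: emitted by screen_input (line 32)
  11: emitted by audit_lot (line 21)
  12: emitted by main (line 39)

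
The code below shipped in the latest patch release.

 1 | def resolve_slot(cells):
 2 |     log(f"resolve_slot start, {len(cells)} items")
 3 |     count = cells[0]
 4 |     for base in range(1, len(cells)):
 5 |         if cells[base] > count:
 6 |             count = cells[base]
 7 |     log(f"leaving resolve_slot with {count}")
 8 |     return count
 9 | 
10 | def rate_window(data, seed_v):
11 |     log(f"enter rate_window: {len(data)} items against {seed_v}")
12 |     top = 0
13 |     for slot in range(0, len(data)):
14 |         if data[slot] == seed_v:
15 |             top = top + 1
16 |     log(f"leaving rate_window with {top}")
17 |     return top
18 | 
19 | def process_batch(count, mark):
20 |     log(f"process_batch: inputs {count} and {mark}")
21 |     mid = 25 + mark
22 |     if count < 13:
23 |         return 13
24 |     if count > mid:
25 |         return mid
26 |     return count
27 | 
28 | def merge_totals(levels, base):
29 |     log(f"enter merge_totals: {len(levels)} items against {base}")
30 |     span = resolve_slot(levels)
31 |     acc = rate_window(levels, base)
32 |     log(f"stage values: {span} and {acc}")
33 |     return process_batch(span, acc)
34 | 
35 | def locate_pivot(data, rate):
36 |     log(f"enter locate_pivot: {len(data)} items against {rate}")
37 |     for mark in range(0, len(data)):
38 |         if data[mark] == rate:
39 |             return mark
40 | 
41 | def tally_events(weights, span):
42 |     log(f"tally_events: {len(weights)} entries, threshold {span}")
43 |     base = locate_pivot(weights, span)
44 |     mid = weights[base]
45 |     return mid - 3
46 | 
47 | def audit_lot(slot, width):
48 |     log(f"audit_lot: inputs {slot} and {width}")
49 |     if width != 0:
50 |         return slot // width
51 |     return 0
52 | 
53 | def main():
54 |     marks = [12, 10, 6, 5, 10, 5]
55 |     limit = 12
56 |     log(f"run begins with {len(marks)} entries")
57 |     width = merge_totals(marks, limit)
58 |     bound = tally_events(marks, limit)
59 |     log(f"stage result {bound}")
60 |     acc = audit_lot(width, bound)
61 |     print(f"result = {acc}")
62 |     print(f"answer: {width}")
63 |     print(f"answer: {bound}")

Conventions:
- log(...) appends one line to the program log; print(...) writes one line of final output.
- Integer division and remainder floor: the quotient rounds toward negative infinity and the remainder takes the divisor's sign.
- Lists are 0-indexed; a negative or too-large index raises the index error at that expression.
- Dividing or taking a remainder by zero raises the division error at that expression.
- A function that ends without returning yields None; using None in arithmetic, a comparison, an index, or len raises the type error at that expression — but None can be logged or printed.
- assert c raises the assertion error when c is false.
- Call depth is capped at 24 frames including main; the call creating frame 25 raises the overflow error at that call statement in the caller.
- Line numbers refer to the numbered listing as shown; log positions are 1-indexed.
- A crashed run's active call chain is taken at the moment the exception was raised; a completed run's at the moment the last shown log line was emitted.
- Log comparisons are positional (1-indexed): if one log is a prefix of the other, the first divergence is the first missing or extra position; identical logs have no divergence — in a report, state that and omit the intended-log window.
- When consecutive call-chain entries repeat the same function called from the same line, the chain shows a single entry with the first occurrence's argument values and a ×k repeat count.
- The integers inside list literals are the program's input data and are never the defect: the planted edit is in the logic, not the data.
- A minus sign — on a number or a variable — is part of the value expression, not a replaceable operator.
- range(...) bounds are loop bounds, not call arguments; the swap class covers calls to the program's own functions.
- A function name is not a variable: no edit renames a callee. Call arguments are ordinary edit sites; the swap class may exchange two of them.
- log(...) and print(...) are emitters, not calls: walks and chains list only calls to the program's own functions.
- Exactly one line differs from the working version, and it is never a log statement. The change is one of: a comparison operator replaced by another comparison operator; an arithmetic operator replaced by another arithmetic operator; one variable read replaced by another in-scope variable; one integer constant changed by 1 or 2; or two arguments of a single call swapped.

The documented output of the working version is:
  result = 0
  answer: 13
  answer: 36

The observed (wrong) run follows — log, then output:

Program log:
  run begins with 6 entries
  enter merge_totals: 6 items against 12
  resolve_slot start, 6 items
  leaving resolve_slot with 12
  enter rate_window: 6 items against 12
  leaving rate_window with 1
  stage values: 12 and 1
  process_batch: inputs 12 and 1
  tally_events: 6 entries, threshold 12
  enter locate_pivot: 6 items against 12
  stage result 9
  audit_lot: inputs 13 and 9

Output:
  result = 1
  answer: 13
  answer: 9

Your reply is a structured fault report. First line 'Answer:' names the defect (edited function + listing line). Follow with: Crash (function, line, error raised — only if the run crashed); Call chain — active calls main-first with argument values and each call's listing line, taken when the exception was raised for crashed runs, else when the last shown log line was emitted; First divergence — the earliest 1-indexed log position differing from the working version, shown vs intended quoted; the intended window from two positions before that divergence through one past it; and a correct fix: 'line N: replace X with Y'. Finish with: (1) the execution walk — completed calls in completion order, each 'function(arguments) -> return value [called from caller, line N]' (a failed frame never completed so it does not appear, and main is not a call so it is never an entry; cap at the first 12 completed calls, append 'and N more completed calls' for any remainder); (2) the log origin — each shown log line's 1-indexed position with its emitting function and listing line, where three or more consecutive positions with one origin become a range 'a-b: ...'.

Answer: the defect is in tally_events at line 45.
Key observation: Everything matches until log position 11, which reads 'stage result 9' in place of 'stage result 36'.
Call chain: main -> audit_lot(13, 9) (called at line 60).
First divergence: position 11 — the shown line 'stage result 9' should read 'stage result 36'.
Intended log window:
  9: tally_events: 6 entries, threshold 12
  10: enter locate_pivot: 6 items against 12
  11: stage result 36
  12: audit_lot: inputs 13 and 36
Execution walk:
  resolve_slot([12, 10, 6, 5, 10, 5]) -> 12  [called from merge_totals, line 30]
  rate_window([12, 10, 6, 5, 10, 5], 12) -> 1  [called from merge_totals, line 31]
  process_batch(12, 1) -> 13  [called from merge_totals, line 33]
  merge_totals([12, 10, 6, 5, 10, 5], 12) -> 13  [called from main, line 57]
  locate_pivot([12, 10, 6, 5, 10, 5], 12) -> 0  [called from tally_events, line 43]
  tally_events([12, 10, 6, 5, 10, 5], 12) -> 9  [called from main, line 58]
  audit_lot(13, 9) -> 1  [called from main, line 60]
Log line origins:
  1: from main, line 56
  2: from merge_totals, line 29
  3: from resolve_slot, line 2
  4: from resolve_slot, line 7
  5: from rate_window, line 11
  6: from rate_window, line 16
  7: from merge_totals, line 32
  8: from process_batch, line 20
  9: from tally_events, line 42
  10: from locate_pivot, line 36
  11: from main, line 59
  12: from audit_lot, line 48
A correct fix: line 45: replace `-` with `*`.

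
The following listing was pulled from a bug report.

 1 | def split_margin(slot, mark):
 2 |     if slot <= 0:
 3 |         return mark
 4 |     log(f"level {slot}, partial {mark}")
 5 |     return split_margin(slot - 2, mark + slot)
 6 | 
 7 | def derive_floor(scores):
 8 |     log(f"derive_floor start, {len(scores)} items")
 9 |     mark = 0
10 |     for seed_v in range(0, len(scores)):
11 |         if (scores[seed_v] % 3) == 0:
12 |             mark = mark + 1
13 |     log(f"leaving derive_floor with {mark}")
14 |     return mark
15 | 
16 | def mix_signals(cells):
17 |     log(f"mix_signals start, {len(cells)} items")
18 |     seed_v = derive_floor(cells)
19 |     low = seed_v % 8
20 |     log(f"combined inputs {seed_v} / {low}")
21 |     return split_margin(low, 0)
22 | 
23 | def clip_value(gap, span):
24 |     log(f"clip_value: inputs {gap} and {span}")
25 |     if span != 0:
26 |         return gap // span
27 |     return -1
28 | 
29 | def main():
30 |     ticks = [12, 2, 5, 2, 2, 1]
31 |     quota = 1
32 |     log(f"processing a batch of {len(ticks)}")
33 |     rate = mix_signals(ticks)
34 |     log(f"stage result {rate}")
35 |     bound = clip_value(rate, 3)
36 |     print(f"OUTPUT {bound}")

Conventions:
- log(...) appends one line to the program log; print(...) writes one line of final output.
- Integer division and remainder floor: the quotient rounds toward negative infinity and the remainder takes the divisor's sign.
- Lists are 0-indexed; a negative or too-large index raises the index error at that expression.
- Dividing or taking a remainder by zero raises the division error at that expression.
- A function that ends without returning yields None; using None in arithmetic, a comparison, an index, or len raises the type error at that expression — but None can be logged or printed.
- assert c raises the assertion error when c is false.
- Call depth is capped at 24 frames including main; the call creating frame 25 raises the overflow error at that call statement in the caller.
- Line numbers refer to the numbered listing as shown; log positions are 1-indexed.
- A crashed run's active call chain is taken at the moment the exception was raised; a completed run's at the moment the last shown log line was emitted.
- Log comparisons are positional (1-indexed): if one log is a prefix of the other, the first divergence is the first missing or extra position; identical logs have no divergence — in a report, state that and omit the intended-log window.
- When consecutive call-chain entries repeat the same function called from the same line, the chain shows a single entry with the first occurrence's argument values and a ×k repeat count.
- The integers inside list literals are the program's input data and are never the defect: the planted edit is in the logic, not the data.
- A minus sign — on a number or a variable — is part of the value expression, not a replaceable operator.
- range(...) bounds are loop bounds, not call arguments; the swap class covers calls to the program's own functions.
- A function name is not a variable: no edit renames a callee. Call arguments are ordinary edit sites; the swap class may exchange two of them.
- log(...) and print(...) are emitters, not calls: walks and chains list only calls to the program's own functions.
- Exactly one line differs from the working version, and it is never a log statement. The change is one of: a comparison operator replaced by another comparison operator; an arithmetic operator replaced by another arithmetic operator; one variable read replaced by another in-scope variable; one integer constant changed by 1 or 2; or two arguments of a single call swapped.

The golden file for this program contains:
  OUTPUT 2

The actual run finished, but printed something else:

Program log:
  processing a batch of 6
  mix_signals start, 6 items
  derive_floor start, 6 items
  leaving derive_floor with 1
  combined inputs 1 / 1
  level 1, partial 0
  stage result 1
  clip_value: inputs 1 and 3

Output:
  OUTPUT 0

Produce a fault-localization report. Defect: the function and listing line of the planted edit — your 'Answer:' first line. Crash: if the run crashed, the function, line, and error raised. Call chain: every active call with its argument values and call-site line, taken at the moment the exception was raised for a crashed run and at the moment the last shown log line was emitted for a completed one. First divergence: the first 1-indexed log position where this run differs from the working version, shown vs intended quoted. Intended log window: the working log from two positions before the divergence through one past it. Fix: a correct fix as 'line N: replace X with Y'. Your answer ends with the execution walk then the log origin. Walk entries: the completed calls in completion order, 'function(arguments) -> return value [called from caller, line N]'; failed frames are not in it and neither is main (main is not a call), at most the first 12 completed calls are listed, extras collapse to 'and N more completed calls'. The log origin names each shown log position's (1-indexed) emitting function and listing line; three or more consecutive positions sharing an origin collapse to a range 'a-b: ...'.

Answer: the defect is in derive_floor at line 11.
Key fact: Log line 4 is where behavior first shows: 'leaving derive_floor with 1' appears instead of 'leaving derive_floor with 4'.
Call chain: main -> clip_value(1, 3) (called at line 35).
First divergence: position 4 — the shown line 'leaving derive_floor with 1' should read 'leaving derive_floor with 4'.
Intended log window:
  2: mix_signals start, 6 items
  3: derive_floor start, 6 items
  4: leaving derive_floor with 4
  5: combined inputs 4 / 4
Execution walk:
  derive_floor([12, 2, 5, 2, 2, 1]) -> 1  [called from mix_signals, line 18]
  split_margin(-1, 1) -> 1  [called from split_margin, line 5]
  split_margin(1, 0) -> 1  [called from mix_signals, line 21]
  mix_signals([12, 2, 5, 2, 2, 1]) -> 1  [called from main, line 33]
  clip_value(1, 3) -> 0  [called from main, line 35]
Log origin:
  1: from main, line 32
  2: from mix_signals, line 17
  3: from derive_floor, line 8
  4: from derive_floor, line 13
  5: from mix_signals, line 20
  6: from split_margin, line 4
  7: from main, line 34
  8: from clip_value, line 24
A correct fix: line 11: replace `3` with `2`.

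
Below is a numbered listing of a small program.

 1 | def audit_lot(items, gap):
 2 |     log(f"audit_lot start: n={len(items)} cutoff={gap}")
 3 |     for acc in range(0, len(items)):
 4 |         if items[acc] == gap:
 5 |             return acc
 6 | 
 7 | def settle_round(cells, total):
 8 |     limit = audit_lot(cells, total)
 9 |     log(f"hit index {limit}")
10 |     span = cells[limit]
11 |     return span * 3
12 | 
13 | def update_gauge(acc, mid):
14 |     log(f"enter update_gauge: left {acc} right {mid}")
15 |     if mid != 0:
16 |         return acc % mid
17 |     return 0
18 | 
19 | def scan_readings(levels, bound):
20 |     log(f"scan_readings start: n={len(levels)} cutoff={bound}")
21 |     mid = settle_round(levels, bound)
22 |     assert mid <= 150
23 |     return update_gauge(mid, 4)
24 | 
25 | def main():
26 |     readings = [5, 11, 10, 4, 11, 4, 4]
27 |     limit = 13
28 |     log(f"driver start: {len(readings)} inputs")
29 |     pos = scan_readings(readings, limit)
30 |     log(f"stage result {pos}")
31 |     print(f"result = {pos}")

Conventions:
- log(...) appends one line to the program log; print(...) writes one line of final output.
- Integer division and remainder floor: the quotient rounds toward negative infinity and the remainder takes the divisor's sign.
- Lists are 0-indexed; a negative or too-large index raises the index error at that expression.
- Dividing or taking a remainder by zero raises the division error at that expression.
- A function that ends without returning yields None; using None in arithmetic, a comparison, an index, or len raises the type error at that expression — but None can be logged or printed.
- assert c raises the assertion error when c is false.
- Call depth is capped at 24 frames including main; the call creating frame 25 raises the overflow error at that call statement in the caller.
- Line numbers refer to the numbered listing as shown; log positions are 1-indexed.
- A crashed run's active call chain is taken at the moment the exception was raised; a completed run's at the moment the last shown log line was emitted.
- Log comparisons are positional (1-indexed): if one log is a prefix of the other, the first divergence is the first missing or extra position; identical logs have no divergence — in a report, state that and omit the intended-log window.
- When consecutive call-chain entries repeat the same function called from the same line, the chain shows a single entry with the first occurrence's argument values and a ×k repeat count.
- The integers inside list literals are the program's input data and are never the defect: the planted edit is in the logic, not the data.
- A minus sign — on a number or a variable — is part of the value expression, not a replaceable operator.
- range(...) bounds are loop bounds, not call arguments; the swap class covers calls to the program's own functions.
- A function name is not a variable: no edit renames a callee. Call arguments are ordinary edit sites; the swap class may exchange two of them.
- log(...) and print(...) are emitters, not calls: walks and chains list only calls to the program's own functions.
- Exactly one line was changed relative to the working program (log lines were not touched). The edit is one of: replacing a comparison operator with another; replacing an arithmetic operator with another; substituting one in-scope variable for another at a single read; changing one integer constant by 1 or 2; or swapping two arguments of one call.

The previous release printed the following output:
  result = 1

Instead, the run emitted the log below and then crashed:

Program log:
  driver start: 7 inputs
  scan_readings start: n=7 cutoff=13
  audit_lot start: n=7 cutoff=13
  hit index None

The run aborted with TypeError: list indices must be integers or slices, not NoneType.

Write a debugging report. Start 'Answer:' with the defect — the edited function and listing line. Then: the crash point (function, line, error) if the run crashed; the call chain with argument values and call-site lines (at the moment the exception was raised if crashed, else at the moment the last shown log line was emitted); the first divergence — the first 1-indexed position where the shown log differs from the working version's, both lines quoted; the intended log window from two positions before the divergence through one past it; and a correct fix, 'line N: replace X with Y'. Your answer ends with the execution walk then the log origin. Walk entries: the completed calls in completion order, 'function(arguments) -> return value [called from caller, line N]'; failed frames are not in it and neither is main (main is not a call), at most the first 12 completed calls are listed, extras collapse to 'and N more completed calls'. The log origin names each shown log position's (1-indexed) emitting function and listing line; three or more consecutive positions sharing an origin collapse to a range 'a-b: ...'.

Answer: the defect is in main at line 27.
Core observation: Position 2 is the first bad log line: 'scan_readings start: n=7 cutoff=13' should read 'scan_readings start: n=7 cutoff=11'.
Crash: settle_round, line 10, TypeError.
Call chain: main -> scan_readings([5, 11, 10, 4, 11, 4, 4], 13) (called at line 29) -> settle_round([5, 11, 10, 4, 11, 4, 4], 13) (called at line 21).
First divergence: at position 2 the run shows 'scan_readings start: n=7 cutoff=13' where the working version logs 'scan_readings start: n=7 cutoff=11'.
Intended log window:
  1: driver start: 7 inputs
  2: scan_readings start: n=7 cutoff=11
  3: audit_lot start: n=7 cutoff=11
Execution walk:
  audit_lot([5, 11, 10, 4, 11, 4, 4], 13) -> None  [called from settle_round, line 8]
Log origins:
  1 — main, line 28
  2 — scan_readings, line 20
  3 — audit_lot, line 2
  4 — settle_round, line 9
A correct fix: line 27: replace `13` with `11`.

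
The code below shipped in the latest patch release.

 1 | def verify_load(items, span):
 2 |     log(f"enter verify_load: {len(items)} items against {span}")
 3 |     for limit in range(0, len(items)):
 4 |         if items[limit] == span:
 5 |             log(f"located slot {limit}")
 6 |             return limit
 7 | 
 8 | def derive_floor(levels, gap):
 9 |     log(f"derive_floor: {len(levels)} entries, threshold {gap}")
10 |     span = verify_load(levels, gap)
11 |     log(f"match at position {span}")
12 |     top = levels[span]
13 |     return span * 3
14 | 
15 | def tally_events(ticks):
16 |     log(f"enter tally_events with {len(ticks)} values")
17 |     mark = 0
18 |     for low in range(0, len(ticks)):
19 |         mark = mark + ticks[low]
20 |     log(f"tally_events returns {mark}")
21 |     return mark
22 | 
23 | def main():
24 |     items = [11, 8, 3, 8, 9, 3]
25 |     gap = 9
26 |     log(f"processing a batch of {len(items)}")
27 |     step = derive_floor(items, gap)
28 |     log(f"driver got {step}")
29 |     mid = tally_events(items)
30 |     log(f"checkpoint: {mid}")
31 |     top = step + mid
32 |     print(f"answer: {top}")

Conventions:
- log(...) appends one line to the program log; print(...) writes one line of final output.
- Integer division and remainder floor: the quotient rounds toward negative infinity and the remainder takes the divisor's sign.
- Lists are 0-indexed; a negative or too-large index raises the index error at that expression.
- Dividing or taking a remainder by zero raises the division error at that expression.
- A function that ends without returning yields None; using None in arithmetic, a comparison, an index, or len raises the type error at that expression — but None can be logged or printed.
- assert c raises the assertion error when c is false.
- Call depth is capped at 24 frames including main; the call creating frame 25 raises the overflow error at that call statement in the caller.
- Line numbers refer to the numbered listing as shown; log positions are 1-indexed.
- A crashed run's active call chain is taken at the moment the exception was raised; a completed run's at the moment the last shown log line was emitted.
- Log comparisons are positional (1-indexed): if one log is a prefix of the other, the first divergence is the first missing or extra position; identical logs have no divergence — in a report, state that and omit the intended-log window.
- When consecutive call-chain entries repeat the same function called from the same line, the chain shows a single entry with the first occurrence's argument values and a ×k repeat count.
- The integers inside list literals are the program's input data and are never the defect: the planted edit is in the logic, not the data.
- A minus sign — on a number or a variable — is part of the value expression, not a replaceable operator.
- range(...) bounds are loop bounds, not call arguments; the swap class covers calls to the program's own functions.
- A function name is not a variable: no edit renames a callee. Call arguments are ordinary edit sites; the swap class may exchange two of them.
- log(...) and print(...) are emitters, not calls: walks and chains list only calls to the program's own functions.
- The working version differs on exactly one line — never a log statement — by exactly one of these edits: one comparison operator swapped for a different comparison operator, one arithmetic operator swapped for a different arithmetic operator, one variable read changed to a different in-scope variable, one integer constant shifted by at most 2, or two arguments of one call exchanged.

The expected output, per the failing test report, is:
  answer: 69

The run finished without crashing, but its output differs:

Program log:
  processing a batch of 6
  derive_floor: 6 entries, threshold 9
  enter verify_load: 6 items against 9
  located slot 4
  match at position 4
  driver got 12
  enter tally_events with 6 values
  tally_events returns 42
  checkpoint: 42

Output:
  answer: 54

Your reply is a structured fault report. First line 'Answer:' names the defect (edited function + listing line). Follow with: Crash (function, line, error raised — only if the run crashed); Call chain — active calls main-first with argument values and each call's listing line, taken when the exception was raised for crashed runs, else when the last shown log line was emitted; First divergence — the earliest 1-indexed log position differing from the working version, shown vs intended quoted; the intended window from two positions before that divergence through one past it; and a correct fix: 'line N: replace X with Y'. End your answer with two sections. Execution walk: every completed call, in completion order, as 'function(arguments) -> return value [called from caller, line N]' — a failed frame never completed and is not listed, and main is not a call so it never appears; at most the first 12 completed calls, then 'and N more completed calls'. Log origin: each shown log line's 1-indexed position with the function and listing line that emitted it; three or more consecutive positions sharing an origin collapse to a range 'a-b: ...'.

Answer: the defect is in derive_floor at line 13.
Core observation: Everything matches until log position 6, which reads 'driver got 12' in place of 'driver got 27'.
Call chain: main.
First divergence: position 6; shown 'driver got 12' vs intended 'driver got 27'.
Intended log window:
  4: located slot 4
  5: match at position 4
  6: driver got 27
  7: enter tally_events with 6 values
Execution walk:
  verify_load([11, 8, 3, 8, 9, 3], 9) -> 4  [called from derive_floor, line 10]
  derive_floor([11, 8, 3, 8, 9, 3], 9) -> 12  [called from main, line 27]
  tally_events([11, 8, 3, 8, 9, 3]) -> 42  [called from main, line 29]
Log origin:
  1: emitted by main (line 26)
  2: emitted by derive_floor (line 9)
  3: emitted by verify_load (line 2)
  4: emitted by verify_load (line 5)
  5: emitted by derive_floor (line 11)
  6: emitted by main (line 28)
  7: emitted by tally_events (line 16)
  8: emitted by tally_events (line 20)
  9: emitted by main (line 30)
A correct fix: line 13: replace `span` with `top`.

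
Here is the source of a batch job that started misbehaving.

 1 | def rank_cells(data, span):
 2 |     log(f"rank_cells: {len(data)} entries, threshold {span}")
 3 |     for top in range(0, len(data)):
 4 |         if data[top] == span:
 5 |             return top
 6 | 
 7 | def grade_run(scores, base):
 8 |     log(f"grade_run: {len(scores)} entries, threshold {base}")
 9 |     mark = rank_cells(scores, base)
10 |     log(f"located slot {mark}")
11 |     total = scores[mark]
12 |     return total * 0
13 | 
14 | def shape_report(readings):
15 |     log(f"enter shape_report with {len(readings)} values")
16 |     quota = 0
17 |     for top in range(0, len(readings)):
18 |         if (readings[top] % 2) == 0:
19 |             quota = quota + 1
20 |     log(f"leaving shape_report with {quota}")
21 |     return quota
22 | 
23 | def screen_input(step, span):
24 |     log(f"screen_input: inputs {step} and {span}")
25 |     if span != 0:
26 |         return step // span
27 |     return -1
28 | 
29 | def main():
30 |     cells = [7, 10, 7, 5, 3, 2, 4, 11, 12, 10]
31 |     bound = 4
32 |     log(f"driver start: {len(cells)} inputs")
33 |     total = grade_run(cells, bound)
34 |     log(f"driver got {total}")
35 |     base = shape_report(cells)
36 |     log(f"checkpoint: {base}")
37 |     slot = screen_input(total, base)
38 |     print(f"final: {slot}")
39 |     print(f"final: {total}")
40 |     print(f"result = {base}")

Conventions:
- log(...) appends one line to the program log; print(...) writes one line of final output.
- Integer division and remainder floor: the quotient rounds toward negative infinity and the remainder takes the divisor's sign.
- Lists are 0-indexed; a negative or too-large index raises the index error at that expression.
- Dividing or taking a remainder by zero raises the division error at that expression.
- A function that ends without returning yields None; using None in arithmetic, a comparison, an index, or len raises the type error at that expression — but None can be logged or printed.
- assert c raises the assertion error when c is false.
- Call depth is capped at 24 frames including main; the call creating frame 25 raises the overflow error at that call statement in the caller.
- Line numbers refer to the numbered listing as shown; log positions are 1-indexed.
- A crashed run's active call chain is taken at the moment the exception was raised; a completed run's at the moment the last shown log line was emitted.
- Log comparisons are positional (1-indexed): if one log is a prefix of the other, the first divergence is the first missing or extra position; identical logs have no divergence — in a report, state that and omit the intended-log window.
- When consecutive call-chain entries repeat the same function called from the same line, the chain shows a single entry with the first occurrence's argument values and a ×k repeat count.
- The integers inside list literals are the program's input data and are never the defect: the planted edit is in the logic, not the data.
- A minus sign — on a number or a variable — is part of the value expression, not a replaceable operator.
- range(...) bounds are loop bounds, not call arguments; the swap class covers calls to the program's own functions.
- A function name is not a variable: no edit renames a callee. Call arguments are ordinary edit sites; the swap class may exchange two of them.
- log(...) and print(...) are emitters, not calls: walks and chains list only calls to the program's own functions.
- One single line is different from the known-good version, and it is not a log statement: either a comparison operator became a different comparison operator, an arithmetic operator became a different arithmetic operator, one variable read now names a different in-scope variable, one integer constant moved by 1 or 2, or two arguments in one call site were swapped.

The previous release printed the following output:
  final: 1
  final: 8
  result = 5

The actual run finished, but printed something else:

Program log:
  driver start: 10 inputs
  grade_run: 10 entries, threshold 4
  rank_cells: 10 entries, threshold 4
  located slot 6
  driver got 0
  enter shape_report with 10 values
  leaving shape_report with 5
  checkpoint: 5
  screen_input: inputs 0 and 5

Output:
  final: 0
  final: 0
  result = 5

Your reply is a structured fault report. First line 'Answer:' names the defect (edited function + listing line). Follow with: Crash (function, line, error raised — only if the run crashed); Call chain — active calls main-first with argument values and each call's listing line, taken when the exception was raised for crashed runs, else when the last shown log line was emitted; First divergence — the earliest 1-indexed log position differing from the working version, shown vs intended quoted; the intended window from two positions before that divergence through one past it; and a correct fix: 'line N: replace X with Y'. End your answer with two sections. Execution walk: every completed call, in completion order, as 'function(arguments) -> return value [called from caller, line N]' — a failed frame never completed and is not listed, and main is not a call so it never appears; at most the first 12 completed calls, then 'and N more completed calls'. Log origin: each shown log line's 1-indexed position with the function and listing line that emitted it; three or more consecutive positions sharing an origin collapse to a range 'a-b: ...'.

Answer: the defect is in grade_run at line 12.
Key fact: Position 5 is the first bad log line: 'driver got 0' should read 'driver got 8'.
Call chain: main -> screen_input(0, 5) (called at line 37).
First divergence: at position 5 the run shows 'driver got 0' where the working version logs 'driver got 8'.
Intended log window:
  3: rank_cells: 10 entries, threshold 4
  4: located slot 6
  5: driver got 8
  6: enter shape_report with 10 values
Execution walk:
  rank_cells([7, 10, 7, 5, 3, 2, 4, 11, 12, 10], 4) -> 6  [called from grade_run, line 9]
  grade_run([7, 10, 7, 5, 3, 2, 4, 11, 12, 10], 4) -> 0  [called from main, line 33]
  shape_report([7, 10, 7, 5, 3, 2, 4, 11, 12, 10]) -> 5  [called from main, line 35]
  screen_input(0, 5) -> 0  [called from main, line 37]
Log line origins:
  1: from main, line 32
  2: from grade_run, line 8
  3: from rank_cells, line 2
  4: from grade_run, line 10
  5: from main, line 34
  6: from shape_report, line 15
  7: from shape_report, line 20
  8: from main, line 36
  9: from screen_input, line 24
A correct fix: line 12: replace `0` with `2`.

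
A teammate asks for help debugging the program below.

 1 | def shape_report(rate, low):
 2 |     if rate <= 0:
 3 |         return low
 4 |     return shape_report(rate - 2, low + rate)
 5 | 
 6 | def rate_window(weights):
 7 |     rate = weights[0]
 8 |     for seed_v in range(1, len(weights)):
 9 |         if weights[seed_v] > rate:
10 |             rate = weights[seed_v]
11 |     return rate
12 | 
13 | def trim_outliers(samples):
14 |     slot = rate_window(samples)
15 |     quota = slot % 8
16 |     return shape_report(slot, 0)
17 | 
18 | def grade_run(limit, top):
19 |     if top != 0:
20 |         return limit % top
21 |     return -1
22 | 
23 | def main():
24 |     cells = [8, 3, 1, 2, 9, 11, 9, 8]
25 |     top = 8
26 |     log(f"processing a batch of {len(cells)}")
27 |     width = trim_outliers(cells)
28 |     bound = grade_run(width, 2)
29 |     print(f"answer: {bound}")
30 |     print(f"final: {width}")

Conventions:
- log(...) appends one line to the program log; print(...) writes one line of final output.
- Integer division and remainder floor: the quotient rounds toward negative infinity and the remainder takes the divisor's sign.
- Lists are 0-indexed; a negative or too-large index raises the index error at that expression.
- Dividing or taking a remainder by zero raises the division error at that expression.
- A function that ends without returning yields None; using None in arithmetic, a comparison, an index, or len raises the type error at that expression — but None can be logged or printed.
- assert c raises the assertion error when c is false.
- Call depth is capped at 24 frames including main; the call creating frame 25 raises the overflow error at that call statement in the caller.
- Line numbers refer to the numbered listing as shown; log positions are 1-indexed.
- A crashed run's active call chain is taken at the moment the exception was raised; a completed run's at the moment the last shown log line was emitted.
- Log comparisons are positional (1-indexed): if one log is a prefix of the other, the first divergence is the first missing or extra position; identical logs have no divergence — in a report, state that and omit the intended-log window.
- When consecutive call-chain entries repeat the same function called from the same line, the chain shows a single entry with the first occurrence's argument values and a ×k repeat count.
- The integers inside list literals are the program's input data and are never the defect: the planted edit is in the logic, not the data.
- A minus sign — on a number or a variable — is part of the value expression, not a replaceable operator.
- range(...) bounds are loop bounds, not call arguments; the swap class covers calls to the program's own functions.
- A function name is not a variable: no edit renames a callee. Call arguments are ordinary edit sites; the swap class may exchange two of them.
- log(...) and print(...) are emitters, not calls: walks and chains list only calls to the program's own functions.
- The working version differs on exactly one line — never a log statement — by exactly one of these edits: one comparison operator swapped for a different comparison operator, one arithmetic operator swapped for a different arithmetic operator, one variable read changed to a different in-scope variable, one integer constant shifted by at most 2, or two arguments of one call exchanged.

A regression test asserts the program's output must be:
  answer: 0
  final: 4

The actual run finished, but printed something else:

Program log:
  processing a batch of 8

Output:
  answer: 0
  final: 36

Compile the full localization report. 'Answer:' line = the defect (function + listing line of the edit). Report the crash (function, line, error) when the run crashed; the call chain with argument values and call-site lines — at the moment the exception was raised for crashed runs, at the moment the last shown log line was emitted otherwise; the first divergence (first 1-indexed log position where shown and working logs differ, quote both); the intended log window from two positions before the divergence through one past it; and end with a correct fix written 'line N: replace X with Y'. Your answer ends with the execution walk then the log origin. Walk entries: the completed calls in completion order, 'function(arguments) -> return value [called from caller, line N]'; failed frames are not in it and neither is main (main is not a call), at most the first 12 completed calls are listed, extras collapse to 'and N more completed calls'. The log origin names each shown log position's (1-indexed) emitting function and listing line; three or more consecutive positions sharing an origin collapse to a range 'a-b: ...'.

Answer: the defect is in trim_outliers at line 16.
The tell: No log line changed; the fault shows up purely in the output.
Call chain: main.
First divergence: none — the logs agree in full.
Execution walk:
  rate_window([8, 3, 1, 2, 9, 11, 9, 8]) -> 11  [called from trim_outliers, line 14]
  shape_report(-1, 36) -> 36  [called from shape_report, line 4]
  shape_report(1, 35) -> 36  [called from shape_report, line 4]
  shape_report(3, 32) -> 36  [called from shape_report, line 4]
  shape_report(5, 27) -> 36  [called from shape_report, line 4]
  shape_report(7, 20) -> 36  [called from shape_report, line 4]
  shape_report(9, 11) -> 36  [called from shape_report, line 4]
  shape_report(11, 0) -> 36  [called from trim_outliers, line 16]
  trim_outliers([8, 3, 1, 2, 9, 11, 9, 8]) -> 36  [called from main, line 27]
  grade_run(36, 2) -> 0  [called from main, line 28]
Origin of each log line:
  1 — main, line 26
A correct fix: line 16: replace `slot` with `quota`.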